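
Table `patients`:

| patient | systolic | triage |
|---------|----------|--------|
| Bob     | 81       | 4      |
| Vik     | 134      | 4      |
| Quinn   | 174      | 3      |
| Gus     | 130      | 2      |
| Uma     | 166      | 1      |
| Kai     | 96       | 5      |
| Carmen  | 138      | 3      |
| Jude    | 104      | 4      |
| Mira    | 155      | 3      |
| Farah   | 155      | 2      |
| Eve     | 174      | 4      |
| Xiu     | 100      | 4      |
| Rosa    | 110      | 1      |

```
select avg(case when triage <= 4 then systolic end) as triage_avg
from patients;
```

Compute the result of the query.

135.0833333333

patient=Bob: ✓ → 81
patient=Vik: ✓ → 134
patient=Quinn: ✓ → 174
patient=Gus: ✓ → 130
patient=Uma: ✓ → 166
patient=Kai: ✗
patient=Carmen: ✓ → 138
patient=Jude: ✓ → 104
patient=Mira: ✓ → 155
patient=Farah: ✓ → 155
patient=Eve: ✓ → 174
patient=Xiu: ✓ → 100
patient=Rosa: ✓ → 110
triage_avg = (81 + 134 + 174 + 130 + 166 + 138 + 104 + 155 + 155 + 174 + 100 + 110) / 12 = 135.0833333333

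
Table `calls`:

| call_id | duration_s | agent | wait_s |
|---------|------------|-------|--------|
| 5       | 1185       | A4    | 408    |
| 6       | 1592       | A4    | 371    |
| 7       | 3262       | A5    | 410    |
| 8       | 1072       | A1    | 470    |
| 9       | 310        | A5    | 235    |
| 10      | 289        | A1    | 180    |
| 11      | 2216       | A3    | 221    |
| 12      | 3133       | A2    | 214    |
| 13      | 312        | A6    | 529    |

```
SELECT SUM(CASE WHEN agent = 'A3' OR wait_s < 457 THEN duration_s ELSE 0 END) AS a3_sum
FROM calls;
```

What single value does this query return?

11987

call_id=5: ✓ → 1185
call_id=6: ✓ → 1592
call_id=7: ✓ → 3262
call_id=8: ✗
call_id=9: ✓ → 310
call_id=10: ✓ → 289
call_id=11: ✓ → 2216
call_id=12: ✓ → 3133
call_id=13: ✗
a3_sum = 1185 + 1592 + 3262 + 310 + 289 + 2216 + 3133 = 11987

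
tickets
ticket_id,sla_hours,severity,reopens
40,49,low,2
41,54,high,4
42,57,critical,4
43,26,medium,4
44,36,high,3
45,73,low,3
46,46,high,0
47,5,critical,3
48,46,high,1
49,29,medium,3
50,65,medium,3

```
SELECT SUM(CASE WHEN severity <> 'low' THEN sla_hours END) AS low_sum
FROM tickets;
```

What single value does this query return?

ticket_id=40: ✗
ticket_id=41: ✓ → 54
ticket_id=42: ✓ → 57
ticket_id=43: ✓ → 26
ticket_id=44: ✓ → 36
ticket_id=45: ✗
ticket_id=46: ✓ → 46
ticket_id=47: ✓ → 5
ticket_id=48: ✓ → 46
ticket_id=49: ✓ → 29
ticket_id=50: ✓ → 65
low_sum = 54 + 57 + 26 + 36 + 46 + 5 + 46 + 29 + 65 = 364

364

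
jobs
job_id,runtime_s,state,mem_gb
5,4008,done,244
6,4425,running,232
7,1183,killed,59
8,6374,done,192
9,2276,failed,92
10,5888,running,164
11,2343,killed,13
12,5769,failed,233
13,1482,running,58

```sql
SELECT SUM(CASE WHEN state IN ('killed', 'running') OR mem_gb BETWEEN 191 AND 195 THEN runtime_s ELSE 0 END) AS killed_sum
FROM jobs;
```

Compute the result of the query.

21695

job_id=5: ✗
job_id=6: ✓ → 4425
job_id=7: ✓ → 1183
job_id=8: ✓ → 6374
job_id=9: ✗
job_id=10: ✓ → 5888
job_id=11: ✓ → 2343
job_id=12: ✗
job_id=13: ✓ → 1482
killed_sum = 4425 + 1183 + 6374 + 5888 + 2343 + 1482 = 21695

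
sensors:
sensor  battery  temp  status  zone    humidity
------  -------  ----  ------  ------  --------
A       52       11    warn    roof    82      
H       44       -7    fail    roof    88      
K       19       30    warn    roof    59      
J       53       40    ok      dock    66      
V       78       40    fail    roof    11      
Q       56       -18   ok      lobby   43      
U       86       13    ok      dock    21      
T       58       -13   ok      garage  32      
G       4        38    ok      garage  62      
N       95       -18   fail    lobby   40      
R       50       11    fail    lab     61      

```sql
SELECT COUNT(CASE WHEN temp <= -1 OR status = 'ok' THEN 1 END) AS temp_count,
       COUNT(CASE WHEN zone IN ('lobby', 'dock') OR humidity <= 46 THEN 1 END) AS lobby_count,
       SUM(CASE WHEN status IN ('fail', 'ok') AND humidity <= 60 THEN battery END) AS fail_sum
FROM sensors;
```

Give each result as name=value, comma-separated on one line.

[temp_count: temp <= -1 OR status = 'ok']
sensor=A: ✗
sensor=H: ✓ → 1
sensor=K: ✗
sensor=J: ✓ → 1
sensor=V: ✗
sensor=Q: ✓ → 1
sensor=U: ✓ → 1
sensor=T: ✓ → 1
sensor=G: ✓ → 1
sensor=N: ✓ → 1
sensor=R: ✗
temp_count = COUNT(1, 1, 1, 1, 1, 1, 1) = 7
—
[lobby_count: zone IN ('lobby', 'dock') OR humidity <= 46]
sensor=A: ✗
sensor=H: ✗
sensor=K: ✗
sensor=J: ✓ → 1
sensor=V: ✓ → 1
sensor=Q: ✓ → 1
sensor=U: ✓ → 1
sensor=T: ✓ → 1
sensor=G: ✗
sensor=N: ✓ → 1
sensor=R: ✗
lobby_count = COUNT(1, 1, 1, 1, 1, 1) = 6
—
[fail_sum: status IN ('fail', 'ok') AND humidity <= 60]
sensor=A: ✗
sensor=H: ✗
sensor=K: ✗
sensor=J: ✗
sensor=V: ✓ → 78
sensor=Q: ✓ → 56
sensor=U: ✓ → 86
sensor=T: ✓ → 58
sensor=G: ✗
sensor=N: ✓ → 95
sensor=R: ✗
fail_sum = 78 + 56 + 86 + 58 + 95 = 373

temp_count=7, lobby_count=6, fail_sum=373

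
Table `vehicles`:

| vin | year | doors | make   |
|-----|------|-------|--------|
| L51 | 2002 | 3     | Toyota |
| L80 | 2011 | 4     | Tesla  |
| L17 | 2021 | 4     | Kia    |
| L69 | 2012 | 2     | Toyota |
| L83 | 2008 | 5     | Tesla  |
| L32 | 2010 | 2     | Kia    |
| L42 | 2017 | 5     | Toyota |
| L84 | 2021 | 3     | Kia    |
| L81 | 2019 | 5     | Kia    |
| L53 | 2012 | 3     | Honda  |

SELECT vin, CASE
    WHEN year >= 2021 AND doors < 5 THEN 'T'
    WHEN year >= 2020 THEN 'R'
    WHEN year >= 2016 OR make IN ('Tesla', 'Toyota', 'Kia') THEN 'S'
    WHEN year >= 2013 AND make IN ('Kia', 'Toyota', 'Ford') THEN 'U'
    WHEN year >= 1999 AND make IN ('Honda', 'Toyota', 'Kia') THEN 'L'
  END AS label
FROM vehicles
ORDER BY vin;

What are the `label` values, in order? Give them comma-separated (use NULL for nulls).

vin=L17: year >= 2021 AND doors < 5 → T
vin=L32: year >= 2016 OR make IN ('Tesla', 'Toyota', 'Kia') → S
vin=L42: year >= 2016 OR make IN ('Tesla', 'Toyota', 'Kia') → S
vin=L51: year >= 2016 OR make IN ('Tesla', 'Toyota', 'Kia') → S
vin=L53: year >= 1999 AND make IN ('Honda', 'Toyota', 'Kia') → L
vin=L69: year >= 2016 OR make IN ('Tesla', 'Toyota', 'Kia') → S
vin=L80: year >= 2016 OR make IN ('Tesla', 'Toyota', 'Kia') → S
vin=L81: year >= 2016 OR make IN ('Tesla', 'Toyota', 'Kia') → S
vin=L83: year >= 2016 OR make IN ('Tesla', 'Toyota', 'Kia') → S
vin=L84: year >= 2021 AND doors < 5 → T

T, S, S, S, L, S, S, S, S, T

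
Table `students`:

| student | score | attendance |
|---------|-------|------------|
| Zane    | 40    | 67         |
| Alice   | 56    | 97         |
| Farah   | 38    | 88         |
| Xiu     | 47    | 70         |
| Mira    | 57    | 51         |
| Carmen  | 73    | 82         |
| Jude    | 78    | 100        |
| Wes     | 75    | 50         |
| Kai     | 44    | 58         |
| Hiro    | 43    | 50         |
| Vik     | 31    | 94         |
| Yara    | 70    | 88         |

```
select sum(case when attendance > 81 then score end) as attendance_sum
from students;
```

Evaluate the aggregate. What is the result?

346

student=Zane: ✗
student=Alice: ✓ → 56
student=Farah: ✓ → 38
student=Xiu: ✗
student=Mira: ✗
student=Carmen: ✓ → 73
student=Jude: ✓ → 78
student=Wes: ✗
student=Kai: ✗
student=Hiro: ✗
student=Vik: ✓ → 31
student=Yara: ✓ → 70
attendance_sum = 56 + 38 + 73 + 78 + 31 + 70 = 346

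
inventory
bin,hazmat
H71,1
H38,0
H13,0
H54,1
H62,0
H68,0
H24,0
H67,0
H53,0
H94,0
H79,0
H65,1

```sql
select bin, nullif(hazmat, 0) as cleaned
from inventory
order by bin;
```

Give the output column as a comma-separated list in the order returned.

NULL, NULL, NULL, NULL, 1, NULL, 1, NULL, NULL, 1, NULL, NULL

bin=H13: hazmat=0 vs 0: equal → NULL
bin=H24: hazmat=0 vs 0: equal → NULL
bin=H38: hazmat=0 vs 0: equal → NULL
bin=H53: hazmat=0 vs 0: equal → NULL
bin=H54: hazmat=1 vs 0: differ → 1
bin=H62: hazmat=0 vs 0: equal → NULL
bin=H65: hazmat=1 vs 0: differ → 1
bin=H67: hazmat=0 vs 0: equal → NULL
bin=H68: hazmat=0 vs 0: equal → NULL
bin=H71: hazmat=1 vs 0: differ → 1
bin=H79: hazmat=0 vs 0: equal → NULL
bin=H94: hazmat=0 vs 0: equal → NULL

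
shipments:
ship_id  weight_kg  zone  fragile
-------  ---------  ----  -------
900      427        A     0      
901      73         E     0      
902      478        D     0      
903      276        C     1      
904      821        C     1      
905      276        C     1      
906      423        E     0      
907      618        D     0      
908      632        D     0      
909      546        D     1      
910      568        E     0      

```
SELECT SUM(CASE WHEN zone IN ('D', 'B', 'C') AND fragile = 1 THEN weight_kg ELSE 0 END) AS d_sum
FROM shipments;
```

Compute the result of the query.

ship_id=900: ✗
ship_id=901: ✗
ship_id=902: ✗
ship_id=903: ✓ → 276
ship_id=904: ✓ → 821
ship_id=905: ✓ → 276
ship_id=906: ✗
ship_id=907: ✗
ship_id=908: ✗
ship_id=909: ✓ → 546
ship_id=910: ✗
d_sum = 276 + 821 + 276 + 546 = 1919

1919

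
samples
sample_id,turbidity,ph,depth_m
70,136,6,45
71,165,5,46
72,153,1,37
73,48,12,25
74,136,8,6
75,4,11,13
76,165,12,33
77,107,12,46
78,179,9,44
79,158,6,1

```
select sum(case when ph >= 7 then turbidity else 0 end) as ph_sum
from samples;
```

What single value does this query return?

sample_id=70: ✗
sample_id=71: ✗
sample_id=72: ✗
sample_id=73: ✓ → 48
sample_id=74: ✓ → 136
sample_id=75: ✓ → 4
sample_id=76: ✓ → 165
sample_id=77: ✓ → 107
sample_id=78: ✓ → 179
sample_id=79: ✗
ph_sum = 48 + 136 + 4 + 165 + 107 + 179 = 639

639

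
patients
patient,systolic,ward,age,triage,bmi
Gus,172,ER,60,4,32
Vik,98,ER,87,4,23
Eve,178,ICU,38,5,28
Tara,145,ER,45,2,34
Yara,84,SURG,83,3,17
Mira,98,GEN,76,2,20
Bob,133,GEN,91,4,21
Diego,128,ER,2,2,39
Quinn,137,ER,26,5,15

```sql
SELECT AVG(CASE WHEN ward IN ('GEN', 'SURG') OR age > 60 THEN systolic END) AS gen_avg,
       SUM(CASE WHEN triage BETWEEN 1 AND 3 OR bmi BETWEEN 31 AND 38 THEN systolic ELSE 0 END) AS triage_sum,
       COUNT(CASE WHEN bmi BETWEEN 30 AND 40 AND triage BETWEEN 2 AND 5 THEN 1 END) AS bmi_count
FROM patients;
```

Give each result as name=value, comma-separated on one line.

gen_avg=103.25, triage_sum=627, bmi_count=3

[gen_avg: ward IN ('GEN', 'SURG') OR age > 60]
patient=Gus: ✗
patient=Vik: ✓ → 98
patient=Eve: ✗
patient=Tara: ✗
patient=Yara: ✓ → 84
patient=Mira: ✓ → 98
patient=Bob: ✓ → 133
patient=Diego: ✗
patient=Quinn: ✗
gen_avg = (98 + 84 + 98 + 133) / 4 = 103.25
—
[triage_sum: triage BETWEEN 1 AND 3 OR bmi BETWEEN 31 AND 38]
patient=Gus: ✓ → 172
patient=Vik: ✗
patient=Eve: ✗
patient=Tara: ✓ → 145
patient=Yara: ✓ → 84
patient=Mira: ✓ → 98
patient=Bob: ✗
patient=Diego: ✓ → 128
patient=Quinn: ✗
triage_sum = 172 + 145 + 84 + 98 + 128 = 627
—
[bmi_count: bmi BETWEEN 30 AND 40 AND triage BETWEEN 2 AND 5]
patient=Gus: ✓ → 1
patient=Vik: ✗
patient=Eve: ✗
patient=Tara: ✓ → 1
patient=Yara: ✗
patient=Mira: ✗
patient=Bob: ✗
patient=Diego: ✓ → 1
patient=Quinn: ✗
bmi_count = COUNT(1, 1, 1) = 3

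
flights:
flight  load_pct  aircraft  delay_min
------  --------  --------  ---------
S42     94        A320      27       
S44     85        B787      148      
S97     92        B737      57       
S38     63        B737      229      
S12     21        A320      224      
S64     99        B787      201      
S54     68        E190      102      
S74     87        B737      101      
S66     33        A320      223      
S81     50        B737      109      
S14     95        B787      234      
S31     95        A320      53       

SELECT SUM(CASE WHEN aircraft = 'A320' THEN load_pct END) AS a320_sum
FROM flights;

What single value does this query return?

243

flight=S42: ✓ → 94
flight=S44: ✗
flight=S97: ✗
flight=S38: ✗
flight=S12: ✓ → 21
flight=S64: ✗
flight=S54: ✗
flight=S74: ✗
flight=S66: ✓ → 33
flight=S81: ✗
flight=S14: ✗
flight=S31: ✓ → 95
a320_sum = 94 + 21 + 33 + 95 = 243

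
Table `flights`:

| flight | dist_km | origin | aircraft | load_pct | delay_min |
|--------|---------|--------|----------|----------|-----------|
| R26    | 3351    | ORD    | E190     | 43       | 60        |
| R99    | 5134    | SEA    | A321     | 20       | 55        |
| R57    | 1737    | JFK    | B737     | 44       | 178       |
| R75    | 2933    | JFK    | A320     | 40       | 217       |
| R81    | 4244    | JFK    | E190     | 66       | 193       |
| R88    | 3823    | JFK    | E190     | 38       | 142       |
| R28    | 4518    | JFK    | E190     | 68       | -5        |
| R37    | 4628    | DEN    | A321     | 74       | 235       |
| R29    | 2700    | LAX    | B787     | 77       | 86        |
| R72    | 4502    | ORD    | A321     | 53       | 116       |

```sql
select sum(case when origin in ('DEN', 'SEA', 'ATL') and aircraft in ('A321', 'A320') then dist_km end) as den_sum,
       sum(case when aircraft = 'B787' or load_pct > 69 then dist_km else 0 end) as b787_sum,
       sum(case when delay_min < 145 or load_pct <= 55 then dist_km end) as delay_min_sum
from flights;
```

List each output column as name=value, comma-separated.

[den_sum: origin in ('DEN', 'SEA', 'ATL') and aircraft in ('A321', 'A320')]
flight=R26: ✗
flight=R99: ✓ → 5134
flight=R57: ✗
flight=R75: ✗
flight=R81: ✗
flight=R88: ✗
flight=R28: ✗
flight=R37: ✓ → 4628
flight=R29: ✗
flight=R72: ✗
den_sum = 5134 + 4628 = 9762
—
[b787_sum: aircraft = 'B787' or load_pct > 69]
flight=R26: ✗
flight=R99: ✗
flight=R57: ✗
flight=R75: ✗
flight=R81: ✗
flight=R88: ✗
flight=R28: ✗
flight=R37: ✓ → 4628
flight=R29: ✓ → 2700
flight=R72: ✗
b787_sum = 4628 + 2700 = 7328
—
[delay_min_sum: delay_min < 145 or load_pct <= 55]
flight=R26: ✓ → 3351
flight=R99: ✓ → 5134
flight=R57: ✓ → 1737
flight=R75: ✓ → 2933
flight=R81: ✗
flight=R88: ✓ → 3823
flight=R28: ✓ → 4518
flight=R37: ✗
flight=R29: ✓ → 2700
flight=R72: ✓ → 4502
delay_min_sum = 3351 + 5134 + 1737 + 2933 + 3823 + 4518 + 2700 + 4502 = 28698

den_sum=9762, b787_sum=7328, delay_min_sum=28698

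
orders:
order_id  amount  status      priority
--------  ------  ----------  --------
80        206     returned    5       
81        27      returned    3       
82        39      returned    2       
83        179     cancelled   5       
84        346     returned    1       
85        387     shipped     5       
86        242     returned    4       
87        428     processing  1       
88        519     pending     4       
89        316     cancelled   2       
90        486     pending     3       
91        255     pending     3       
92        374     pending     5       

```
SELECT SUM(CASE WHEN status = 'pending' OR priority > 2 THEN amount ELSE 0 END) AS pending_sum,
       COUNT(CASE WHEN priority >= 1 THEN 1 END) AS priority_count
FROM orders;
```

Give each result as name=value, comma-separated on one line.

[pending_sum: status = 'pending' OR priority > 2]
order_id=80: ✓ → 206
order_id=81: ✓ → 27
order_id=82: ✗
order_id=83: ✓ → 179
order_id=84: ✗
order_id=85: ✓ → 387
order_id=86: ✓ → 242
order_id=87: ✗
order_id=88: ✓ → 519
order_id=89: ✗
order_id=90: ✓ → 486
order_id=91: ✓ → 255
order_id=92: ✓ → 374
pending_sum = 206 + 27 + 179 + 387 + 242 + 519 + 486 + 255 + 374 = 2675
—
[priority_count: priority >= 1]
order_id=80: ✓ → 1
order_id=81: ✓ → 1
order_id=82: ✓ → 1
order_id=83: ✓ → 1
order_id=84: ✓ → 1
order_id=85: ✓ → 1
order_id=86: ✓ → 1
order_id=87: ✓ → 1
order_id=88: ✓ → 1
order_id=89: ✓ → 1
order_id=90: ✓ → 1
order_id=91: ✓ → 1
order_id=92: ✓ → 1
priority_count = COUNT(1, 1, 1, 1, 1, 1, 1, 1, 1, 1, 1, 1, 1) = 13

pending_sum=2675, priority_count=13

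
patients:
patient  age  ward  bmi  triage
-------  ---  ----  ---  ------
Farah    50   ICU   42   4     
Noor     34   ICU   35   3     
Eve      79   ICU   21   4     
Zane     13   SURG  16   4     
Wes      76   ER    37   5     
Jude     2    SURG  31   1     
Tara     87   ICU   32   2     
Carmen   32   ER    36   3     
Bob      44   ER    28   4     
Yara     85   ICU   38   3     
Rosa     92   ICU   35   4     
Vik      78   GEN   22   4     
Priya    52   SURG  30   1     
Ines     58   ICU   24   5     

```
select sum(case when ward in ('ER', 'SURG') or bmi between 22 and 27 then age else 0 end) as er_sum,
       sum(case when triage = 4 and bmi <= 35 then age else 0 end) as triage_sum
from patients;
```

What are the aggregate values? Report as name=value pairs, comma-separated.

[er_sum: ward in ('ER', 'SURG') or bmi between 22 and 27]
patient=Farah: ✗
patient=Noor: ✗
patient=Eve: ✗
patient=Zane: ✓ → 13
patient=Wes: ✓ → 76
patient=Jude: ✓ → 2
patient=Tara: ✗
patient=Carmen: ✓ → 32
patient=Bob: ✓ → 44
patient=Yara: ✗
patient=Rosa: ✗
patient=Vik: ✓ → 78
patient=Priya: ✓ → 52
patient=Ines: ✓ → 58
er_sum = 13 + 76 + 2 + 32 + 44 + 78 + 52 + 58 = 355
—
[triage_sum: triage = 4 and bmi <= 35]
patient=Farah: ✗
patient=Noor: ✗
patient=Eve: ✓ → 79
patient=Zane: ✓ → 13
patient=Wes: ✗
patient=Jude: ✗
patient=Tara: ✗
patient=Carmen: ✗
patient=Bob: ✓ → 44
patient=Yara: ✗
patient=Rosa: ✓ → 92
patient=Vik: ✓ → 78
patient=Priya: ✗
patient=Ines: ✗
triage_sum = 79 + 13 + 44 + 92 + 78 = 306

er_sum=355, triage_sum=306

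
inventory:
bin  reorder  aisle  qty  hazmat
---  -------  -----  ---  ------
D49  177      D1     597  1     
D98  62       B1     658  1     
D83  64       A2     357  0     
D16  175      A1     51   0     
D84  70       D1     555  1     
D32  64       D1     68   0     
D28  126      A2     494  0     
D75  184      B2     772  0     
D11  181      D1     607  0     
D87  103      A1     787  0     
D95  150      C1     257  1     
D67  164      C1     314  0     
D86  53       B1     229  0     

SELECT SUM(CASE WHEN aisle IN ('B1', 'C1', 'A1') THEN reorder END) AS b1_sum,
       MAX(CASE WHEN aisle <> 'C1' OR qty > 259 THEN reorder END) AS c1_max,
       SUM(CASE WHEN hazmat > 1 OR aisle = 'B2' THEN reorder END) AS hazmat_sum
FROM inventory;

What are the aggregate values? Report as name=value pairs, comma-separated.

[b1_sum: aisle IN ('B1', 'C1', 'A1')]
bin=D49: ✗
bin=D98: ✓ → 62
bin=D83: ✗
bin=D16: ✓ → 175
bin=D84: ✗
bin=D32: ✗
bin=D28: ✗
bin=D75: ✗
bin=D11: ✗
bin=D87: ✓ → 103
bin=D95: ✓ → 150
bin=D67: ✓ → 164
bin=D86: ✓ → 53
b1_sum = 62 + 175 + 103 + 150 + 164 + 53 = 707
—
[c1_max: aisle <> 'C1' OR qty > 259]
bin=D49: ✓ → 177
bin=D98: ✓ → 62
bin=D83: ✓ → 64
bin=D16: ✓ → 175
bin=D84: ✓ → 70
bin=D32: ✓ → 64
bin=D28: ✓ → 126
bin=D75: ✓ → 184
bin=D11: ✓ → 181
bin=D87: ✓ → 103
bin=D95: ✗
bin=D67: ✓ → 164
bin=D86: ✓ → 53
c1_max = MAX(177, 62, 64, 175, 70, 64, 126, 184, 181, 103, 164, 53) = 184
—
[hazmat_sum: hazmat > 1 OR aisle = 'B2']
bin=D49: ✗
bin=D98: ✗
bin=D83: ✗
bin=D16: ✗
bin=D84: ✗
bin=D32: ✗
bin=D28: ✗
bin=D75: ✓ → 184
bin=D11: ✗
bin=D87: ✗
bin=D95: ✗
bin=D67: ✗
bin=D86: ✗
hazmat_sum = 184

b1_sum=707, c1_max=184, hazmat_sum=184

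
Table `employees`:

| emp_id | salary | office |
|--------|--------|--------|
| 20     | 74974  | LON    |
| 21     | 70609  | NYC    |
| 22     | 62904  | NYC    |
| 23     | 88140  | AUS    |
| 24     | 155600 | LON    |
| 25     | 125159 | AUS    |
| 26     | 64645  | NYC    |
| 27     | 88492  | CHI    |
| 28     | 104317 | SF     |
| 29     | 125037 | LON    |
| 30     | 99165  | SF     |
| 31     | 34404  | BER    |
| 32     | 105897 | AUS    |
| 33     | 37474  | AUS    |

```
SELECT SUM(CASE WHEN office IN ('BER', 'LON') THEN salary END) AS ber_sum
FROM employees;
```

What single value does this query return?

390015

emp_id=20: ✓ → 74974
emp_id=21: ✗
emp_id=22: ✗
emp_id=23: ✗
emp_id=24: ✓ → 155600
emp_id=25: ✗
emp_id=26: ✗
emp_id=27: ✗
emp_id=28: ✗
emp_id=29: ✓ → 125037
emp_id=30: ✗
emp_id=31: ✓ → 34404
emp_id=32: ✗
emp_id=33: ✗
ber_sum = 74974 + 155600 + 125037 + 34404 = 390015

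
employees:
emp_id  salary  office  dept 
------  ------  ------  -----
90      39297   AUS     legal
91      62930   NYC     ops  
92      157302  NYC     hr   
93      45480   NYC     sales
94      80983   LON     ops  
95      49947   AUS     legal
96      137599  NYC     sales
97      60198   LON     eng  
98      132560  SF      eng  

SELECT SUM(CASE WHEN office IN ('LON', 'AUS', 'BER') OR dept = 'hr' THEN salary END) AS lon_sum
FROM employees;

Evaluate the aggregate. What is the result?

emp_id=90: ✓ → 39297
emp_id=91: ✗
emp_id=92: ✓ → 157302
emp_id=93: ✗
emp_id=94: ✓ → 80983
emp_id=95: ✓ → 49947
emp_id=96: ✗
emp_id=97: ✓ → 60198
emp_id=98: ✗
lon_sum = 39297 + 157302 + 80983 + 49947 + 60198 = 387727

387727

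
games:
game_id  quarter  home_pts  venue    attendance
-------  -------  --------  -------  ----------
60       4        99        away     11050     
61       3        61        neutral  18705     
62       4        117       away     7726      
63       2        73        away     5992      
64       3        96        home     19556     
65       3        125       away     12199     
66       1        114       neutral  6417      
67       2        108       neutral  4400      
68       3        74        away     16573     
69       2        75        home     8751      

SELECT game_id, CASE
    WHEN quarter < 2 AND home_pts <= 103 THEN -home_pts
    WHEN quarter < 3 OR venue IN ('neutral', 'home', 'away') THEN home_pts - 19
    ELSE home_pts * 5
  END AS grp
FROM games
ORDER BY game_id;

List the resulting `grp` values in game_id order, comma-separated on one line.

game_id=60: quarter < 3 OR venue IN ('neutral', 'home', 'away') → 80
game_id=61: quarter < 3 OR venue IN ('neutral', 'home', 'away') → 42
game_id=62: quarter < 3 OR venue IN ('neutral', 'home', 'away') → 98
game_id=63: quarter < 3 OR venue IN ('neutral', 'home', 'away') → 54
game_id=64: quarter < 3 OR venue IN ('neutral', 'home', 'away') → 77
game_id=65: quarter < 3 OR venue IN ('neutral', 'home', 'away') → 106
game_id=66: quarter < 3 OR venue IN ('neutral', 'home', 'away') → 95
game_id=67: quarter < 3 OR venue IN ('neutral', 'home', 'away') → 89
game_id=68: quarter < 3 OR venue IN ('neutral', 'home', 'away') → 55
game_id=69: quarter < 3 OR venue IN ('neutral', 'home', 'away') → 56

80, 42, 98, 54, 77, 106, 95, 89, 55, 56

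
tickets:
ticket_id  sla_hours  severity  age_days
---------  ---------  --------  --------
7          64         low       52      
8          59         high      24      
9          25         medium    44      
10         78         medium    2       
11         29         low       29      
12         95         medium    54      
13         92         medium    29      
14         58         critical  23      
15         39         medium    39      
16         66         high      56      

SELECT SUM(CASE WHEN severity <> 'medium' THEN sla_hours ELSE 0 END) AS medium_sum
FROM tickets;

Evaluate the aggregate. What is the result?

ticket_id=7: ✓ → 64
ticket_id=8: ✓ → 59
ticket_id=9: ✗
ticket_id=10: ✗
ticket_id=11: ✓ → 29
ticket_id=12: ✗
ticket_id=13: ✗
ticket_id=14: ✓ → 58
ticket_id=15: ✗
ticket_id=16: ✓ → 66
medium_sum = 64 + 59 + 29 + 58 + 66 = 276

276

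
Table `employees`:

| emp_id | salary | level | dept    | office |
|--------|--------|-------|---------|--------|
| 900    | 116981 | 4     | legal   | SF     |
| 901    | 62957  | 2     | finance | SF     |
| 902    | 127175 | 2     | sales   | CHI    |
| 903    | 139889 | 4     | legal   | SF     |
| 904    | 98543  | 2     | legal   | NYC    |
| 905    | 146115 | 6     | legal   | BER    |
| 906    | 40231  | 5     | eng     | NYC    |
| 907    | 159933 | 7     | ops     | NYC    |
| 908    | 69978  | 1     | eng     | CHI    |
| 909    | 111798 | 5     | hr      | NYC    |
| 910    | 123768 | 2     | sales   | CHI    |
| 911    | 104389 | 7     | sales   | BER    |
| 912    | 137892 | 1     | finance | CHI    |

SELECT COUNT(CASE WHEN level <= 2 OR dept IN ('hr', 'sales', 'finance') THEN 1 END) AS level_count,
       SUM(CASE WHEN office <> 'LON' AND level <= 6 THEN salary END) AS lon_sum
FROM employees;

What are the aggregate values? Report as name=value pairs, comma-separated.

[level_count: level <= 2 OR dept IN ('hr', 'sales', 'finance')]
emp_id=900: ✗
emp_id=901: ✓ → 1
emp_id=902: ✓ → 1
emp_id=903: ✗
emp_id=904: ✓ → 1
emp_id=905: ✗
emp_id=906: ✗
emp_id=907: ✗
emp_id=908: ✓ → 1
emp_id=909: ✓ → 1
emp_id=910: ✓ → 1
emp_id=911: ✓ → 1
emp_id=912: ✓ → 1
level_count = COUNT(1, 1, 1, 1, 1, 1, 1, 1) = 8
—
[lon_sum: office <> 'LON' AND level <= 6]
emp_id=900: ✓ → 116981
emp_id=901: ✓ → 62957
emp_id=902: ✓ → 127175
emp_id=903: ✓ → 139889
emp_id=904: ✓ → 98543
emp_id=905: ✓ → 146115
emp_id=906: ✓ → 40231
emp_id=907: ✗
emp_id=908: ✓ → 69978
emp_id=909: ✓ → 111798
emp_id=910: ✓ → 123768
emp_id=911: ✗
emp_id=912: ✓ → 137892
lon_sum = 116981 + 62957 + 127175 + 139889 + 98543 + 146115 + 40231 + 69978 + 111798 + 123768 + 137892 = 1175327

level_count=8, lon_sum=1175327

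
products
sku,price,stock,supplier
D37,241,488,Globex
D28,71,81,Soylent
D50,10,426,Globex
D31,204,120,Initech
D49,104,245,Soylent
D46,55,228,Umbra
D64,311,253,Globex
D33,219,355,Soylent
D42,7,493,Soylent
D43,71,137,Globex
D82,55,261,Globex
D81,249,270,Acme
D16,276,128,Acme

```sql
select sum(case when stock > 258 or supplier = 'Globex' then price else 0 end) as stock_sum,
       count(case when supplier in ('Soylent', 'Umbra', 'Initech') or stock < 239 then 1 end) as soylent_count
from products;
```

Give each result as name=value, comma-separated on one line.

stock_sum=1163, soylent_count=8

[stock_sum: stock > 258 or supplier = 'Globex']
sku=D37: ✓ → 241
sku=D28: ✗
sku=D50: ✓ → 10
sku=D31: ✗
sku=D49: ✗
sku=D46: ✗
sku=D64: ✓ → 311
sku=D33: ✓ → 219
sku=D42: ✓ → 7
sku=D43: ✓ → 71
sku=D82: ✓ → 55
sku=D81: ✓ → 249
sku=D16: ✗
stock_sum = 241 + 10 + 311 + 219 + 7 + 71 + 55 + 249 = 1163
—
[soylent_count: supplier in ('Soylent', 'Umbra', 'Initech') or stock < 239]
sku=D37: ✗
sku=D28: ✓ → 1
sku=D50: ✗
sku=D31: ✓ → 1
sku=D49: ✓ → 1
sku=D46: ✓ → 1
sku=D64: ✗
sku=D33: ✓ → 1
sku=D42: ✓ → 1
sku=D43: ✓ → 1
sku=D82: ✗
sku=D81: ✗
sku=D16: ✓ → 1
soylent_count = COUNT(1, 1, 1, 1, 1, 1, 1, 1) = 8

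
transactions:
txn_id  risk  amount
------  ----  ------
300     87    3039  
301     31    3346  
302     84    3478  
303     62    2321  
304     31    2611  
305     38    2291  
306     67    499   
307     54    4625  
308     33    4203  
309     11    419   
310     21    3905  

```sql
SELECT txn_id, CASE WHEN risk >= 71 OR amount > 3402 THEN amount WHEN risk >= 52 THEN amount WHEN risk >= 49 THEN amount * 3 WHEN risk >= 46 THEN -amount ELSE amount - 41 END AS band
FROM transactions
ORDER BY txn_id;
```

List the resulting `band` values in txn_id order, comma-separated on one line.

txn_id=300: risk >= 71 OR amount > 3402 → 3039
txn_id=301: ELSE → 3305
txn_id=302: risk >= 71 OR amount > 3402 → 3478
txn_id=303: risk >= 52 → 2321
txn_id=304: ELSE → 2570
txn_id=305: ELSE → 2250
txn_id=306: risk >= 52 → 499
txn_id=307: risk >= 71 OR amount > 3402 → 4625
txn_id=308: risk >= 71 OR amount > 3402 → 4203
txn_id=309: ELSE → 378
txn_id=310: risk >= 71 OR amount > 3402 → 3905

3039, 3305, 3478, 2321, 2570, 2250, 499, 4625, 4203, 378, 3905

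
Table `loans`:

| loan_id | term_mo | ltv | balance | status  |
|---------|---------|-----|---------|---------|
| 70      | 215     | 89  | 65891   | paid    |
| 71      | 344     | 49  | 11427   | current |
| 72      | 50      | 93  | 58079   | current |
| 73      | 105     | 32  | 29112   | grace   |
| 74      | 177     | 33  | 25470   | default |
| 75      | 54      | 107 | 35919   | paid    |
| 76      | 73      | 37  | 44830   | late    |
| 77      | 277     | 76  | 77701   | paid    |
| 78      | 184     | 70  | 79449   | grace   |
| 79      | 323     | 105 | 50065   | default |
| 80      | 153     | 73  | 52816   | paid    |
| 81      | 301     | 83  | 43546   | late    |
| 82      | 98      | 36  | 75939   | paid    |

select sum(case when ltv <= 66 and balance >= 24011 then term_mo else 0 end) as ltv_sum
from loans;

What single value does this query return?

453

loan_id=70: ✗
loan_id=71: ✗
loan_id=72: ✗
loan_id=73: ✓ → 105
loan_id=74: ✓ → 177
loan_id=75: ✗
loan_id=76: ✓ → 73
loan_id=77: ✗
loan_id=78: ✗
loan_id=79: ✗
loan_id=80: ✗
loan_id=81: ✗
loan_id=82: ✓ → 98
ltv_sum = 105 + 177 + 73 + 98 = 453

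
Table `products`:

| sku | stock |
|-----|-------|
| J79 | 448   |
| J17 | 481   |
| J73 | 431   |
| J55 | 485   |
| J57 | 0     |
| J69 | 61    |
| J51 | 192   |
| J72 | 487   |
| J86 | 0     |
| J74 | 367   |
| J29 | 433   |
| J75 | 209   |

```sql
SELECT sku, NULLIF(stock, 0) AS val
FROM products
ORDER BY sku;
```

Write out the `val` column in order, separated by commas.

481, 433, 192, 485, NULL, 61, 487, 431, 367, 209, 448, NULL

sku=J17: stock=481 vs 0: differ → 481
sku=J29: stock=433 vs 0: differ → 433
sku=J51: stock=192 vs 0: differ → 192
sku=J55: stock=485 vs 0: differ → 485
sku=J57: stock=0 vs 0: equal → NULL
sku=J69: stock=61 vs 0: differ → 61
sku=J72: stock=487 vs 0: differ → 487
sku=J73: stock=431 vs 0: differ → 431
sku=J74: stock=367 vs 0: differ → 367
sku=J75: stock=209 vs 0: differ → 209
sku=J79: stock=448 vs 0: differ → 448
sku=J86: stock=0 vs 0: equal → NULL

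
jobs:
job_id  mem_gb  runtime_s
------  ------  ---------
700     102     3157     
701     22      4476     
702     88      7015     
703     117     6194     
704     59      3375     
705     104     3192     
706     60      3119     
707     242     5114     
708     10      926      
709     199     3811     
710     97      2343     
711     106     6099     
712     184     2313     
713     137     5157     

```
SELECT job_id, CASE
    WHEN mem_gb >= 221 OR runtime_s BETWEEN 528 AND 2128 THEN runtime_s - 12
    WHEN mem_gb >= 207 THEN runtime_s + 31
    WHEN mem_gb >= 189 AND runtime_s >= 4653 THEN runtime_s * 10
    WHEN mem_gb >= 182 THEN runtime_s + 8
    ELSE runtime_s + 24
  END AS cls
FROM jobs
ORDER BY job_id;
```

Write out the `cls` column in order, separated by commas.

job_id=700: ELSE → 3181
job_id=701: ELSE → 4500
job_id=702: ELSE → 7039
job_id=703: ELSE → 6218
job_id=704: ELSE → 3399
job_id=705: ELSE → 3216
job_id=706: ELSE → 3143
job_id=707: mem_gb >= 221 OR runtime_s BETWEEN 528 AND 2128 → 5102
job_id=708: mem_gb >= 221 OR runtime_s BETWEEN 528 AND 2128 → 914
job_id=709: mem_gb >= 182 → 3819
job_id=710: ELSE → 2367
job_id=711: ELSE → 6123
job_id=712: mem_gb >= 182 → 2321
job_id=713: ELSE → 5181

3181, 4500, 7039, 6218, 3399, 3216, 3143, 5102, 914, 3819, 2367, 6123, 2321, 5181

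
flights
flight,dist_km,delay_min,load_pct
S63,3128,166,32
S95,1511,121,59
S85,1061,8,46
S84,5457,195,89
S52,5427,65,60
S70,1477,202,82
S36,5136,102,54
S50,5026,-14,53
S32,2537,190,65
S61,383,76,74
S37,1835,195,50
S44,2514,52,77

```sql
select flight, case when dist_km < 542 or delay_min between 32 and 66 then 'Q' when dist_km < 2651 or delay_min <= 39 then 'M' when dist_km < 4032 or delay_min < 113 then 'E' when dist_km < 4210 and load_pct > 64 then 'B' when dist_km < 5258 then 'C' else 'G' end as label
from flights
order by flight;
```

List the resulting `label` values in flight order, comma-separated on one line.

flight=S32: dist_km < 2651 or delay_min <= 39 → M
flight=S36: dist_km < 4032 or delay_min < 113 → E
flight=S37: dist_km < 2651 or delay_min <= 39 → M
flight=S44: dist_km < 542 or delay_min between 32 and 66 → Q
flight=S50: dist_km < 2651 or delay_min <= 39 → M
flight=S52: dist_km < 542 or delay_min between 32 and 66 → Q
flight=S61: dist_km < 542 or delay_min between 32 and 66 → Q
flight=S63: dist_km < 4032 or delay_min < 113 → E
flight=S70: dist_km < 2651 or delay_min <= 39 → M
flight=S84: ELSE → G
flight=S85: dist_km < 2651 or delay_min <= 39 → M
flight=S95: dist_km < 2651 or delay_min <= 39 → M

M, E, M, Q, M, Q, Q, E, M, G, M, M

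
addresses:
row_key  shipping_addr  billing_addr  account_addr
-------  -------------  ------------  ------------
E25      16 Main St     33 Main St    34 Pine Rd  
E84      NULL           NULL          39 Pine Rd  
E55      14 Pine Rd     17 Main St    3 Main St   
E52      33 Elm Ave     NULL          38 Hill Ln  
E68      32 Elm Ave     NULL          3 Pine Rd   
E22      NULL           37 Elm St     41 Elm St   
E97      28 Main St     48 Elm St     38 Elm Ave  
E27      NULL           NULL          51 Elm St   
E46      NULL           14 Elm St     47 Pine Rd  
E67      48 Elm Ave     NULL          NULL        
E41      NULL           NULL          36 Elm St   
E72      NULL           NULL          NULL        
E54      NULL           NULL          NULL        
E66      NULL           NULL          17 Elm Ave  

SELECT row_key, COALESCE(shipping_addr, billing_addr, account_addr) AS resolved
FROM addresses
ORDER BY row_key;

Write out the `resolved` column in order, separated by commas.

row_key=E22: shipping_addr=NULL, billing_addr=37 Elm St → 37 Elm St
row_key=E25: shipping_addr=16 Main St → 16 Main St
row_key=E27: shipping_addr=NULL, billing_addr=NULL, account_addr=51 Elm St → 51 Elm St
row_key=E41: shipping_addr=NULL, billing_addr=NULL, account_addr=36 Elm St → 36 Elm St
row_key=E46: shipping_addr=NULL, billing_addr=14 Elm St → 14 Elm St
row_key=E52: shipping_addr=33 Elm Ave → 33 Elm Ave
row_key=E54: shipping_addr=NULL, billing_addr=NULL, account_addr=NULL (all NULL) → NULL
row_key=E55: shipping_addr=14 Pine Rd → 14 Pine Rd
row_key=E66: shipping_addr=NULL, billing_addr=NULL, account_addr=17 Elm Ave → 17 Elm Ave
row_key=E67: shipping_addr=48 Elm Ave → 48 Elm Ave
row_key=E68: shipping_addr=32 Elm Ave → 32 Elm Ave
row_key=E72: shipping_addr=NULL, billing_addr=NULL, account_addr=NULL (all NULL) → NULL
row_key=E84: shipping_addr=NULL, billing_addr=NULL, account_addr=39 Pine Rd → 39 Pine Rd
row_key=E97: shipping_addr=28 Main St → 28 Main St

37 Elm St, 16 Main St, 51 Elm St, 36 Elm St, 14 Elm St, 33 Elm Ave, NULL, 14 Pine Rd, 17 Elm Ave, 48 Elm Ave, 32 Elm Ave, NULL, 39 Pine Rd, 28 Main St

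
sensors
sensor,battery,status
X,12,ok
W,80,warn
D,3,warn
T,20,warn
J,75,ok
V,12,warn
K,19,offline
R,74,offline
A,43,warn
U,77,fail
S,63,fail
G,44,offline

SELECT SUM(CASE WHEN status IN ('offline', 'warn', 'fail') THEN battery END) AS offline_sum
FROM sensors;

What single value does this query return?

435

sensor=X: ✗
sensor=W: ✓ → 80
sensor=D: ✓ → 3
sensor=T: ✓ → 20
sensor=J: ✗
sensor=V: ✓ → 12
sensor=K: ✓ → 19
sensor=R: ✓ → 74
sensor=A: ✓ → 43
sensor=U: ✓ → 77
sensor=S: ✓ → 63
sensor=G: ✓ → 44
offline_sum = 80 + 3 + 20 + 12 + 19 + 74 + 43 + 77 + 63 + 44 = 435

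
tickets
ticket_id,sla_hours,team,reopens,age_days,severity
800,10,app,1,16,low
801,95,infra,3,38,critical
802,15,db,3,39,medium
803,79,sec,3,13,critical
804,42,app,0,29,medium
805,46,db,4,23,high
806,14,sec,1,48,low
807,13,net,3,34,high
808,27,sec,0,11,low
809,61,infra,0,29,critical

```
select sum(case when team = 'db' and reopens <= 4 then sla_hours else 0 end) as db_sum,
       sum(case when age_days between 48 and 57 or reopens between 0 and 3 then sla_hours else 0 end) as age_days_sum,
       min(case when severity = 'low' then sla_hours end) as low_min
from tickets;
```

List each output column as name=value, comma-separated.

db_sum=61, age_days_sum=356, low_min=10

[db_sum: team = 'db' and reopens <= 4]
ticket_id=800: ✗
ticket_id=801: ✗
ticket_id=802: ✓ → 15
ticket_id=803: ✗
ticket_id=804: ✗
ticket_id=805: ✓ → 46
ticket_id=806: ✗
ticket_id=807: ✗
ticket_id=808: ✗
ticket_id=809: ✗
db_sum = 15 + 46 = 61
—
[age_days_sum: age_days between 48 and 57 or reopens between 0 and 3]
ticket_id=800: ✓ → 10
ticket_id=801: ✓ → 95
ticket_id=802: ✓ → 15
ticket_id=803: ✓ → 79
ticket_id=804: ✓ → 42
ticket_id=805: ✗
ticket_id=806: ✓ → 14
ticket_id=807: ✓ → 13
ticket_id=808: ✓ → 27
ticket_id=809: ✓ → 61
age_days_sum = 10 + 95 + 15 + 79 + 42 + 14 + 13 + 27 + 61 = 356
—
[low_min: severity = 'low']
ticket_id=800: ✓ → 10
ticket_id=801: ✗
ticket_id=802: ✗
ticket_id=803: ✗
ticket_id=804: ✗
ticket_id=805: ✗
ticket_id=806: ✓ → 14
ticket_id=807: ✗
ticket_id=808: ✓ → 27
ticket_id=809: ✗
low_min = MIN(10, 14, 27) = 10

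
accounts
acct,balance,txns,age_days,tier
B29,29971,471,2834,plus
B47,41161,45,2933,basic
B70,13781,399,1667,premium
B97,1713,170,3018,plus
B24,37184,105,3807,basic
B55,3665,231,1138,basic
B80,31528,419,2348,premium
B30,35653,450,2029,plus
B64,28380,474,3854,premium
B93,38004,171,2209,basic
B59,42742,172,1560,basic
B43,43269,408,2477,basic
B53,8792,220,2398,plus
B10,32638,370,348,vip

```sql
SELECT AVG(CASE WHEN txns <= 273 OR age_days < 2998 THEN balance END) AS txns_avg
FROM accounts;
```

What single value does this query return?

27700.0769230769

acct=B29: ✓ → 29971
acct=B47: ✓ → 41161
acct=B70: ✓ → 13781
acct=B97: ✓ → 1713
acct=B24: ✓ → 37184
acct=B55: ✓ → 3665
acct=B80: ✓ → 31528
acct=B30: ✓ → 35653
acct=B64: ✗
acct=B93: ✓ → 38004
acct=B59: ✓ → 42742
acct=B43: ✓ → 43269
acct=B53: ✓ → 8792
acct=B10: ✓ → 32638
txns_avg = (29971 + 41161 + 13781 + 1713 + 37184 + 3665 + 31528 + 35653 + 38004 + 42742 + 43269 + 8792 + 32638) / 13 = 27700.0769230769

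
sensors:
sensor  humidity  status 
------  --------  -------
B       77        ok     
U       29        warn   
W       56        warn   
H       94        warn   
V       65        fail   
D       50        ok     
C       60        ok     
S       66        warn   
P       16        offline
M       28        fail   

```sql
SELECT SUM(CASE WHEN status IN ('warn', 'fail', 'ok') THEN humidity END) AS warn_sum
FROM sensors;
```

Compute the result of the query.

sensor=B: ✓ → 77
sensor=U: ✓ → 29
sensor=W: ✓ → 56
sensor=H: ✓ → 94
sensor=V: ✓ → 65
sensor=D: ✓ → 50
sensor=C: ✓ → 60
sensor=S: ✓ → 66
sensor=P: ✗
sensor=M: ✓ → 28
warn_sum = 77 + 29 + 56 + 94 + 65 + 50 + 60 + 66 + 28 = 525

525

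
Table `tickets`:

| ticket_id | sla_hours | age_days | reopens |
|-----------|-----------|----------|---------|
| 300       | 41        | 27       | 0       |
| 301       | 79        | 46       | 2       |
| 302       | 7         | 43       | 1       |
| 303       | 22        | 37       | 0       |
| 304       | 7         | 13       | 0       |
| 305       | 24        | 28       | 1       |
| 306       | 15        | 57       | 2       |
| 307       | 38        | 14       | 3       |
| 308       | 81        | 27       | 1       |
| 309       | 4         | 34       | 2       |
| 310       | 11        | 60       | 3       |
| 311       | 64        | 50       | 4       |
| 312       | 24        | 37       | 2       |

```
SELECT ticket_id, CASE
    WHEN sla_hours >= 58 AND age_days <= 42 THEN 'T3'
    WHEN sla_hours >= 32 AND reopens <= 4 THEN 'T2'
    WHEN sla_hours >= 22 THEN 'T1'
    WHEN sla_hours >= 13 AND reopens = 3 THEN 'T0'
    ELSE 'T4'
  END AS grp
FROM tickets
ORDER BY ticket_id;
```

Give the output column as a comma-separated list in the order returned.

T2, T2, T4, T1, T4, T1, T4, T2, T3, T4, T4, T2, T1

ticket_id=300: sla_hours >= 32 AND reopens <= 4 → T2
ticket_id=301: sla_hours >= 32 AND reopens <= 4 → T2
ticket_id=302: ELSE → T4
ticket_id=303: sla_hours >= 22 → T1
ticket_id=304: ELSE → T4
ticket_id=305: sla_hours >= 22 → T1
ticket_id=306: ELSE → T4
ticket_id=307: sla_hours >= 32 AND reopens <= 4 → T2
ticket_id=308: sla_hours >= 58 AND age_days <= 42 → T3
ticket_id=309: ELSE → T4
ticket_id=310: ELSE → T4
ticket_id=311: sla_hours >= 32 AND reopens <= 4 → T2
ticket_id=312: sla_hours >= 22 → T1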